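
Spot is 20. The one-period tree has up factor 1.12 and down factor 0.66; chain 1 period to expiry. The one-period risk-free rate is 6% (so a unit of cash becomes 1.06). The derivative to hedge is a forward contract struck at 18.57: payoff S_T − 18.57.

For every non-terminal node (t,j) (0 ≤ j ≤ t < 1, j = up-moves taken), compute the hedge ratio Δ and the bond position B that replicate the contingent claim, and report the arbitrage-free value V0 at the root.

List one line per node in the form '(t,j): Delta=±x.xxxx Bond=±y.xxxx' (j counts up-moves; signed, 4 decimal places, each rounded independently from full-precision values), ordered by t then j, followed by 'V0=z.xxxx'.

Under the risk-neutral measure, an up-move has probability p* = (R−d)/(u−d) = 0.8696 and values discount at R = 1.06.
At expiry t=1: V(1,0)=-5.3700, V(1,1)=3.8300
  t=0,j=0: stock 20.0000 → up 22.4000 (V=3.8300), down 13.2000 (V=-5.3700). Price 2.4811; hedge Δ=1.0000, bond B=-17.5189.
Self-financing check: at every node Δ·S+B equals the discounted successor values.

(0,0): Delta=1.0000 Bond=-17.5189
V0=2.4811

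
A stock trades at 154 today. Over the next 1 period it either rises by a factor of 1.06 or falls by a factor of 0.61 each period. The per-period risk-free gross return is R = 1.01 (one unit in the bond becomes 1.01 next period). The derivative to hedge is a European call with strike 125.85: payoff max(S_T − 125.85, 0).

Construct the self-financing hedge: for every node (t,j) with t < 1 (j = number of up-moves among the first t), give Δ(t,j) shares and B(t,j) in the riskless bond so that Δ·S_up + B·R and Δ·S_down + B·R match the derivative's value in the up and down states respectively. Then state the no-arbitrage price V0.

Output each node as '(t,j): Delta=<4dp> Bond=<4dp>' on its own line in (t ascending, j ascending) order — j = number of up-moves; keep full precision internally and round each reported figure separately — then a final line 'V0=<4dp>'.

The replicating-portfolio and risk-neutral prices coincide; use p* = (1.01−0.61)/(1.06−0.61) = 0.8889 for the latter.
Terminal values V(1,·): V(1,0)=0.0000, V(1,1)=37.3900
Node (0,0) S=154.0000: V=(p*·37.3900+(1−p*)·0.0000)/1.01=32.9065; Δ=(37.3900−0.0000)/(163.2400−93.9400)=0.5395; B=V−Δ·S=-50.1824
Each (Δ,B) replicates both successor values, so the strategy is self-financing and V0 is arbitrage-free.

(0,0): Delta=0.5395 Bond=-50.1824
V0=32.9065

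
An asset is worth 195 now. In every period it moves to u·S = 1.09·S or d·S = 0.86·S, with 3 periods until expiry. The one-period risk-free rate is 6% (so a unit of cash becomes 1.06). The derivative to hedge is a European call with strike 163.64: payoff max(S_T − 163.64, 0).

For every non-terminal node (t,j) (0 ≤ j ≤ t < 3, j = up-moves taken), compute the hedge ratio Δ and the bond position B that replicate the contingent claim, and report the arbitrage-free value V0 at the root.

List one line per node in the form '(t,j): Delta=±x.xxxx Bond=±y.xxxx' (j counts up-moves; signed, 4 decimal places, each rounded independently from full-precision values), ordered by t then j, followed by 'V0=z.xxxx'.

(0,0): Delta=0.9598 Bond=-129.2467
(1,0): Delta=0.7572 Bond=-103.0302
(1,1): Delta=0.9838 Bond=-142.0971
(2,0): Delta=0.0000 Bond=0.0000
(2,1): Delta=0.8469 Bond=-125.5938
(2,2): Delta=1.0000 Bond=-154.3774
V0=57.9184

Under the risk-neutral measure, an up-move has probability p* = (R−d)/(u−d) = 0.8696 and values discount at R = 1.06.
Terminal payoffs: V(3,0)=0.0000, V(3,1)=0.0000, V(3,2)=35.6044, V(3,3)=88.8907
Node (2,0) S=144.2220: V=(p*·0.0000+(1−p*)·0.0000)/1.06=0.0000; Δ=(0.0000−0.0000)/(157.2020−124.0309)=0.0000; B=V−Δ·S=0.0000
Node (2,1) S=182.7930: V=(p*·35.6044+(1−p*)·0.0000)/1.06=29.2079; Δ=(35.6044−0.0000)/(199.2444−157.2020)=0.8469; B=V−Δ·S=-125.5938
Node (2,2) S=231.6795: V=(p*·88.8907+(1−p*)·35.6044)/1.06=77.3021; Δ=(88.8907−35.6044)/(252.5307−199.2444)=1.0000; B=V−Δ·S=-154.3774
Node (1,0) S=167.7000: V=(p*·29.2079+(1−p*)·0.0000)/1.06=23.9605; Δ=(29.2079−0.0000)/(182.7930−144.2220)=0.7572; B=V−Δ·S=-103.0302
Node (1,1) S=212.5500: V=(p*·77.3021+(1−p*)·29.2079)/1.06=67.0085; Δ=(77.3021−29.2079)/(231.6795−182.7930)=0.9838; B=V−Δ·S=-142.0971
Node (0,0) S=195.0000: V=(p*·67.0085+(1−p*)·23.9605)/1.06=57.9184; Δ=(67.0085−23.9605)/(212.5500−167.7000)=0.9598; B=V−Δ·S=-129.2467
Each (Δ,B) replicates both successor values, so the strategy is self-financing and V0 is arbitrage-free.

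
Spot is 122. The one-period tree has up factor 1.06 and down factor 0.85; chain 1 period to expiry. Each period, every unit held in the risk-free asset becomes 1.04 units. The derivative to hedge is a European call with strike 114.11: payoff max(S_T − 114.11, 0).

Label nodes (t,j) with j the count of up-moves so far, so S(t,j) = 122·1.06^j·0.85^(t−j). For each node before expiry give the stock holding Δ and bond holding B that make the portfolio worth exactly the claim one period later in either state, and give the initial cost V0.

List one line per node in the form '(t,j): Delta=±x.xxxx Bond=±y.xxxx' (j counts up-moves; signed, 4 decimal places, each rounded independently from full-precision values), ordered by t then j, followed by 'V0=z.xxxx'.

(0,0): Delta=0.5937 Bond=-59.1964
V0=13.2321

Under the risk-neutral measure, an up-move has probability p* = (R−d)/(u−d) = 0.9048 and values discount at R = 1.04.
At expiry t=1: V(1,0)=0.0000, V(1,1)=15.2100
  t=0,j=0: stock 122.0000 → up 129.3200 (V=15.2100), down 103.7000 (V=0.0000). Price 13.2321; hedge Δ=0.5937, bond B=-59.1964.
Self-financing check: at every node Δ·S+B equals the discounted successor values.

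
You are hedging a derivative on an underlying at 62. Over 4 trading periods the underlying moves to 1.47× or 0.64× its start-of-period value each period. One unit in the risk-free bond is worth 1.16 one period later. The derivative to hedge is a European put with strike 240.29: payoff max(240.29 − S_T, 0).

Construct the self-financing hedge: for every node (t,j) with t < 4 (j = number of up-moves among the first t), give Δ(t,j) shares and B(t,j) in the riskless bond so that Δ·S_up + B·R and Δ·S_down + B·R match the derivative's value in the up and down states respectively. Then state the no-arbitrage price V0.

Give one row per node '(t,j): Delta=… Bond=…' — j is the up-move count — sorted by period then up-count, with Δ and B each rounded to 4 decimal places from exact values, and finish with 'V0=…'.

(0,0): Delta=-0.8493 Bond=127.5557
(1,0): Delta=-1.0000 Bond=153.9436
(1,1): Delta=-0.8102 Bond=144.4002
(2,0): Delta=-1.0000 Bond=178.5746
(2,1): Delta=-1.0000 Bond=178.5746
(2,2): Delta=-0.7609 Bond=160.9046
(3,0): Delta=-1.0000 Bond=207.1466
(3,1): Delta=-1.0000 Bond=207.1466
(3,2): Delta=-1.0000 Bond=207.1466
(3,3): Delta=-0.6989 Bond=174.4298
V0=74.8979

Under the risk-neutral measure, an up-move has probability p* = (R−d)/(u−d) = 0.6265 and values discount at R = 1.16.
Terminal values V(4,·): V(4,0)=229.8881, V(4,1)=216.3982, V(4,2)=185.4135, V(4,3)=114.2456, V(4,4)=0.0000
  t=3,j=0: stock 16.2529 → up 23.8918 (V=216.3982), down 10.4019 (V=229.8881). Price 190.8936; hedge Δ=-1.0000, bond B=207.1466.
  t=3,j=1: stock 37.3309 → up 54.8765 (V=185.4135), down 23.8918 (V=216.3982). Price 169.8156; hedge Δ=-1.0000, bond B=207.1466.
  t=3,j=2: stock 85.7445 → up 126.0444 (V=114.2456), down 54.8765 (V=185.4135). Price 121.4020; hedge Δ=-1.0000, bond B=207.1466.
  t=3,j=3: stock 196.9444 → up 289.5083 (V=0.0000), down 126.0444 (V=114.2456). Price 36.7845; hedge Δ=-0.6989, bond B=174.4298.
  t=2,j=0: stock 25.3952 → up 37.3309 (V=169.8156), down 16.2529 (V=190.8936). Price 153.1794; hedge Δ=-1.0000, bond B=178.5746.
  t=2,j=1: stock 58.3296 → up 85.7445 (V=121.4020), down 37.3309 (V=169.8156). Price 120.2450; hedge Δ=-1.0000, bond B=178.5746.
  t=2,j=2: stock 133.9758 → up 196.9444 (V=36.7845), down 85.7445 (V=121.4020). Price 58.9557; hedge Δ=-0.7609, bond B=160.9046.
  t=1,j=0: stock 39.6800 → up 58.3296 (V=120.2450), down 25.3952 (V=153.1794). Price 114.2636; hedge Δ=-1.0000, bond B=153.9436.
  t=1,j=1: stock 91.1400 → up 133.9758 (V=58.9557), down 58.3296 (V=120.2450). Price 70.5577; hedge Δ=-0.8102, bond B=144.4002.
  t=0,j=0: stock 62.0000 → up 91.1400 (V=70.5577), down 39.6800 (V=114.2636). Price 74.8979; hedge Δ=-0.8493, bond B=127.5557.
Self-financing check: at every node Δ·S+B equals the discounted successor values.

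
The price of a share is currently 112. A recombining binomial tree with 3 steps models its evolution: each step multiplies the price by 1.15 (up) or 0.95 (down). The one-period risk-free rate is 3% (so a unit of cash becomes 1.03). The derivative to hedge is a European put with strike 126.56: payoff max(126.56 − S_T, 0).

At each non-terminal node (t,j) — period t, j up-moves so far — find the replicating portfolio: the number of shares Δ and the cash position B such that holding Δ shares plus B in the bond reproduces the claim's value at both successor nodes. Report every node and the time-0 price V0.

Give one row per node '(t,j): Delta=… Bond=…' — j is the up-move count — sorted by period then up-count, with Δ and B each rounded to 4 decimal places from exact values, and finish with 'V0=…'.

(0,0): Delta=-0.5147 Bond=67.7564
(1,0): Delta=-0.7417 Bond=93.9461
(1,1): Delta=-0.2333 Bond=33.5537
(2,0): Delta=-1.0000 Bond=122.8738
(2,1): Delta=-0.4216 Bond=57.6005
(2,2): Delta=0.0000 Bond=0.0000
V0=10.1148

No-arbitrage ⇒ martingale measure with p* = (R−d)/(u−d) = 0.4000.
Payoff layer (t=3): V(3,0)=30.5340, V(3,1)=10.3180, V(3,2)=0.0000, V(3,3)=0.0000
(2,0): S=101.0800. Δ = (V_up−V_dn)/(S_up−S_dn) = (10.3180−30.5340)/(116.2420−96.0260) = -1.0000. V = [p*·10.3180 + (1−p*)·30.5340]/1.03 = 21.7938. B = V − Δ·S = 122.8738.
(2,1): S=122.3600. Δ = (V_up−V_dn)/(S_up−S_dn) = (0.0000−10.3180)/(140.7140−116.2420) = -0.4216. V = [p*·0.0000 + (1−p*)·10.3180]/1.03 = 6.0105. B = V − Δ·S = 57.6005.
(2,2): S=148.1200. Δ = (V_up−V_dn)/(S_up−S_dn) = (0.0000−0.0000)/(170.3380−140.7140) = 0.0000. V = [p*·0.0000 + (1−p*)·0.0000]/1.03 = 0.0000. B = V − Δ·S = 0.0000.
(1,0): S=106.4000. Δ = (V_up−V_dn)/(S_up−S_dn) = (6.0105−21.7938)/(122.3600−101.0800) = -0.7417. V = [p*·6.0105 + (1−p*)·21.7938]/1.03 = 15.0296. B = V − Δ·S = 93.9461.
(1,1): S=128.8000. Δ = (V_up−V_dn)/(S_up−S_dn) = (0.0000−6.0105)/(148.1200−122.3600) = -0.2333. V = [p*·0.0000 + (1−p*)·6.0105]/1.03 = 3.5013. B = V − Δ·S = 33.5537.
(0,0): S=112.0000. Δ = (V_up−V_dn)/(S_up−S_dn) = (3.5013−15.0296)/(128.8000−106.4000) = -0.5147. V = [p*·3.5013 + (1−p*)·15.0296]/1.03 = 10.1148. B = V − Δ·S = 67.7564.
Check: Δ(0,0)·S0 + B(0,0) = 10.1148 = V0.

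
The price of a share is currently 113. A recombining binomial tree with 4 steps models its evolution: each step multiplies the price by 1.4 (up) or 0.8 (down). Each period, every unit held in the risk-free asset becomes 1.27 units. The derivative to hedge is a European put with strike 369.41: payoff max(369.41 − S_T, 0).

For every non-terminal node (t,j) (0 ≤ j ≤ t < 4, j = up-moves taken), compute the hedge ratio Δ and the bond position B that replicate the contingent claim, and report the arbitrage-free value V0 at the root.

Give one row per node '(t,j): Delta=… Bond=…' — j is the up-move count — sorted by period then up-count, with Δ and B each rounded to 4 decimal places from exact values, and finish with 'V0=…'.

(0,0): Delta=-0.7761 Bond=126.0648
(1,0): Delta=-1.0000 Bond=180.3423
(1,1): Delta=-0.7407 Bond=154.5040
(2,0): Delta=-1.0000 Bond=229.0347
(2,1): Delta=-1.0000 Bond=229.0347
(2,2): Delta=-0.6997 Bond=187.1437
(3,0): Delta=-1.0000 Bond=290.8740
(3,1): Delta=-1.0000 Bond=290.8740
(3,2): Delta=-1.0000 Bond=290.8740
(3,3): Delta=-0.6523 Bond=222.9572
V0=38.3648

The replicating-portfolio and risk-neutral prices coincide; use p* = (1.27−0.8)/(1.4−0.8) = 0.7833 for the latter.
Terminal payoffs: V(4,0)=323.1252, V(4,1)=288.4116, V(4,2)=227.6628, V(4,3)=121.3524, V(4,4)=0.0000
  t=3,j=0: stock 57.8560 → up 80.9984 (V=288.4116), down 46.2848 (V=323.1252). Price 233.0180; hedge Δ=-1.0000, bond B=290.8740.
  t=3,j=1: stock 101.2480 → up 141.7472 (V=227.6628), down 80.9984 (V=288.4116). Price 189.6260; hedge Δ=-1.0000, bond B=290.8740.
  t=3,j=2: stock 177.1840 → up 248.0576 (V=121.3524), down 141.7472 (V=227.6628). Price 113.6900; hedge Δ=-1.0000, bond B=290.8740.
  t=3,j=3: stock 310.0720 → up 434.1008 (V=0.0000), down 248.0576 (V=121.3524). Price 20.7032; hedge Δ=-0.6523, bond B=222.9572.
  t=2,j=0: stock 72.3200 → up 101.2480 (V=189.6260), down 57.8560 (V=233.0180). Price 156.7147; hedge Δ=-1.0000, bond B=229.0347.
  t=2,j=1: stock 126.5600 → up 177.1840 (V=113.6900), down 101.2480 (V=189.6260). Price 102.4747; hedge Δ=-1.0000, bond B=229.0347.
  t=2,j=2: stock 221.4800 → up 310.0720 (V=20.7032), down 177.1840 (V=113.6900). Price 32.1656; hedge Δ=-0.6997, bond B=187.1437.
  t=1,j=0: stock 90.4000 → up 126.5600 (V=102.4747), down 72.3200 (V=156.7147). Price 89.9423; hedge Δ=-1.0000, bond B=180.3423.
  t=1,j=1: stock 158.2000 → up 221.4800 (V=32.1656), down 126.5600 (V=102.4747). Price 37.3222; hedge Δ=-0.7407, bond B=154.5040.
  t=0,j=0: stock 113.0000 → up 158.2000 (V=37.3222), down 90.4000 (V=89.9423). Price 38.3648; hedge Δ=-0.7761, bond B=126.0648.
Root portfolio cost Δ·113+B reproduces V0=38.3648.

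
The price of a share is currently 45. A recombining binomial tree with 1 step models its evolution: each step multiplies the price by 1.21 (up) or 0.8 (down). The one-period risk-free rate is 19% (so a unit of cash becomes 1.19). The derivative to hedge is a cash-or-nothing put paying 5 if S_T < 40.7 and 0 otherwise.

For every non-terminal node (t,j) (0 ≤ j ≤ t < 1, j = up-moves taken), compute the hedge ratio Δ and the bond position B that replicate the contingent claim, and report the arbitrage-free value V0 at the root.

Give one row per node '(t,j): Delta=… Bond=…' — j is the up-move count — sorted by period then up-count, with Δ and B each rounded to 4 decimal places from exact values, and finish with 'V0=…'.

(0,0): Delta=-0.2710 Bond=12.4001
V0=0.2050

Since d<R<u, set p* = (R−d)/(u−d) = 0.9512; price each node as the discounted p*-expectation of its children.
Payoff layer (t=1): V(1,0)=5.0000, V(1,1)=0.0000
  t=0,j=0: stock 45.0000 → up 54.4500 (V=0.0000), down 36.0000 (V=5.0000). Price 0.2050; hedge Δ=-0.2710, bond B=12.4001.
Root portfolio cost Δ·45+B reproduces V0=0.2050.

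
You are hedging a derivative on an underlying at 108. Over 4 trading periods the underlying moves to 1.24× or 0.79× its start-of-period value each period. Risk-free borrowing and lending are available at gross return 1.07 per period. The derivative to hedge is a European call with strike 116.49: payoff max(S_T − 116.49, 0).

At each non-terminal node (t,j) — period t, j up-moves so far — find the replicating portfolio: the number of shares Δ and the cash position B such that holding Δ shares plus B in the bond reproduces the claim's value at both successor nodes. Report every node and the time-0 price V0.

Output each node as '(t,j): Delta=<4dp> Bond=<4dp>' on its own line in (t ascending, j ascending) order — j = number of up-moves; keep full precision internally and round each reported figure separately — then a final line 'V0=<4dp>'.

(0,0): Delta=0.7153 Bond=-48.5488
(1,0): Delta=0.4068 Bond=-25.6235
(1,1): Delta=0.8346 Bond=-67.9295
(2,0): Delta=0.0000 Bond=0.0000
(2,1): Delta=0.5641 Bond=-44.0632
(2,2): Delta=0.9393 Bond=-90.0618
(3,0): Delta=0.0000 Bond=0.0000
(3,1): Delta=0.0000 Bond=0.0000
(3,2): Delta=0.7823 Bond=-75.7730
(3,3): Delta=1.0000 Bond=-108.8692
V0=28.7030

No-arbitrage ⇒ martingale measure with p* = (R−d)/(u−d) = 0.6222.
Payoff layer (t=4): V(4,0)=0.0000, V(4,1)=0.0000, V(4,2)=0.0000, V(4,3)=46.1832, V(4,4)=138.8451
  t=3,j=0: stock 53.2482 → up 66.0278 (V=0.0000), down 42.0661 (V=0.0000). Price 0.0000; hedge Δ=0.0000, bond B=0.0000.
  t=3,j=1: stock 83.5795 → up 103.6385 (V=0.0000), down 66.0278 (V=0.0000). Price 0.0000; hedge Δ=0.0000, bond B=0.0000.
  t=3,j=2: stock 131.1880 → up 162.6732 (V=46.1832), down 103.6385 (V=0.0000). Price 26.8563; hedge Δ=0.7823, bond B=-75.7730.
  t=3,j=3: stock 205.9154 → up 255.3351 (V=138.8451), down 162.6732 (V=46.1832). Price 97.0462; hedge Δ=1.0000, bond B=-108.8692.
  t=2,j=0: stock 67.4028 → up 83.5795 (V=0.0000), down 53.2482 (V=0.0000). Price 0.0000; hedge Δ=0.0000, bond B=0.0000.
  t=2,j=1: stock 105.7968 → up 131.1880 (V=26.8563), down 83.5795 (V=0.0000). Price 15.6173; hedge Δ=0.5641, bond B=-44.0632.
  t=2,j=2: stock 166.0608 → up 205.9154 (V=97.0462), down 131.1880 (V=26.8563). Price 65.9159; hedge Δ=0.9393, bond B=-90.0618.
  t=1,j=0: stock 85.3200 → up 105.7968 (V=15.6173), down 67.4028 (V=0.0000). Price 9.0817; hedge Δ=0.4068, bond B=-25.6235.
  t=1,j=1: stock 133.9200 → up 166.0608 (V=65.9159), down 105.7968 (V=15.6173). Price 43.8451; hedge Δ=0.8346, bond B=-67.9295.
  t=0,j=0: stock 108.0000 → up 133.9200 (V=43.8451), down 85.3200 (V=9.0817). Price 28.7030; hedge Δ=0.7153, bond B=-48.5488.
Each (Δ,B) replicates both successor values, so the strategy is self-financing and V0 is arbitrage-free.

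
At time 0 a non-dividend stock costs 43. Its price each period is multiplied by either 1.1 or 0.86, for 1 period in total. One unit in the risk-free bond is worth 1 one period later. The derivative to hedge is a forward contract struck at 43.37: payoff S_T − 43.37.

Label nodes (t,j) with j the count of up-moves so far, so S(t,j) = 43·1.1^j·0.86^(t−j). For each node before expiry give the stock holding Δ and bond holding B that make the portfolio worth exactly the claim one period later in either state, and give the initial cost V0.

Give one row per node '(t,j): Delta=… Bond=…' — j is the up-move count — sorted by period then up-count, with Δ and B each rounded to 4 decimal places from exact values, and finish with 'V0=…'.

(0,0): Delta=1.0000 Bond=-43.3700
V0=-0.3700

No-arbitrage ⇒ martingale measure with p* = (R−d)/(u−d) = 0.5833.
Terminal payoffs: V(1,0)=-6.3900, V(1,1)=3.9300
  t=0,j=0: stock 43.0000 → up 47.3000 (V=3.9300), down 36.9800 (V=-6.3900). Price -0.3700; hedge Δ=1.0000, bond B=-43.3700.
The time-0 hedge costs -0.3700, which is the no-arbitrage price.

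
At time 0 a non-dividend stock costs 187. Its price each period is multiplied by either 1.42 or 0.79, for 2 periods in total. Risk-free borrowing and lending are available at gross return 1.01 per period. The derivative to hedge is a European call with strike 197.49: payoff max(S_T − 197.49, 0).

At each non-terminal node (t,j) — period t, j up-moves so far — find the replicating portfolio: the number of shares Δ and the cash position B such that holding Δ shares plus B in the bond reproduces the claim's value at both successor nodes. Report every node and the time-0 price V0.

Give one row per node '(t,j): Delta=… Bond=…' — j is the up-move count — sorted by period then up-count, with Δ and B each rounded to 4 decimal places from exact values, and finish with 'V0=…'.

No-arbitrage ⇒ martingale measure with p* = (R−d)/(u−d) = 0.3492.
Payoff layer (t=2): V(2,0)=0.0000, V(2,1)=12.2866, V(2,2)=179.5768
Node (1,0) S=147.7300: V=(p*·12.2866+(1−p*)·0.0000)/1.01=4.2481; Δ=(12.2866−0.0000)/(209.7766−116.7067)=0.1320; B=V−Δ·S=-15.2545
Node (1,1) S=265.5400: V=(p*·179.5768+(1−p*)·12.2866)/1.01=70.0053; Δ=(179.5768−12.2866)/(377.0668−209.7766)=1.0000; B=V−Δ·S=-195.5347
Node (0,0) S=187.0000: V=(p*·70.0053+(1−p*)·4.2481)/1.01=26.9415; Δ=(70.0053−4.2481)/(265.5400−147.7300)=0.5582; B=V−Δ·S=-77.4351
The time-0 hedge costs 26.9415, which is the no-arbitrage price.

(0,0): Delta=0.5582 Bond=-77.4351
(1,0): Delta=0.1320 Bond=-15.2545
(1,1): Delta=1.0000 Bond=-195.5347
V0=26.9415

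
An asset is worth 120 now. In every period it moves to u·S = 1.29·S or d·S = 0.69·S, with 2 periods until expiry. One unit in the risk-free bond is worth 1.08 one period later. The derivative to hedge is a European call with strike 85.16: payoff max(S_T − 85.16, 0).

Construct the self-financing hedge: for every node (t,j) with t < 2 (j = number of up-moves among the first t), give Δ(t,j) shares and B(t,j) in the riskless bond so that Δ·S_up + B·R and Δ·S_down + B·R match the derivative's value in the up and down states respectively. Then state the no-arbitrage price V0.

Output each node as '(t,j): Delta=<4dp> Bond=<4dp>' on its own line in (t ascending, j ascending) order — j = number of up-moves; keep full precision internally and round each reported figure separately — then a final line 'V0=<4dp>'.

(0,0): Delta=0.8738 Bond=-54.9288
(1,0): Delta=0.4358 Bond=-23.0554
(1,1): Delta=1.0000 Bond=-78.8519
V0=49.9326

Risk-neutral probability p* = (R−d)/(u−d) = (1.08−0.69)/(1.29−0.69) = 0.6500.
At expiry t=2: V(2,0)=0.0000, V(2,1)=21.6520, V(2,2)=114.5320
(1,0): S=82.8000. Δ = (V_up−V_dn)/(S_up−S_dn) = (21.6520−0.0000)/(106.8120−57.1320) = 0.4358. V = [p*·21.6520 + (1−p*)·0.0000]/1.08 = 13.0313. B = V − Δ·S = -23.0554.
(1,1): S=154.8000. Δ = (V_up−V_dn)/(S_up−S_dn) = (114.5320−21.6520)/(199.6920−106.8120) = 1.0000. V = [p*·114.5320 + (1−p*)·21.6520]/1.08 = 75.9481. B = V − Δ·S = -78.8519.
(0,0): S=120.0000. Δ = (V_up−V_dn)/(S_up−S_dn) = (75.9481−13.0313)/(154.8000−82.8000) = 0.8738. V = [p*·75.9481 + (1−p*)·13.0313]/1.08 = 49.9326. B = V − Δ·S = -54.9288.
Each (Δ,B) replicates both successor values, so the strategy is self-financing and V0 is arbitrage-free.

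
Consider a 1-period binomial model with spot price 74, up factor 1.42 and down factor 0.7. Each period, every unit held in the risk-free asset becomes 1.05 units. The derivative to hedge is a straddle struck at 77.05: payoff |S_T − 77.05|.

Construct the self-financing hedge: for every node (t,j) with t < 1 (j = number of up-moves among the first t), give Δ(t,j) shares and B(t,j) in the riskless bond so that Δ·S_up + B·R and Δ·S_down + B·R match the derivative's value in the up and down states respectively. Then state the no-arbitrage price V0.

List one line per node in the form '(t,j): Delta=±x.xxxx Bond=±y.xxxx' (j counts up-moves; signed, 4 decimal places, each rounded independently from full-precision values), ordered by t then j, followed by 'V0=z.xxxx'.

(0,0): Delta=0.0522 Bond=21.4735
V0=25.3347

No-arbitrage ⇒ martingale measure with p* = (R−d)/(u−d) = 0.4861.
At expiry t=1: V(1,0)=25.2500, V(1,1)=28.0300
Node (0,0) S=74.0000: V=(p*·28.0300+(1−p*)·25.2500)/1.05=25.3347; Δ=(28.0300−25.2500)/(105.0800−51.8000)=0.0522; B=V−Δ·S=21.4735
Self-financing check: at every node Δ·S+B equals the discounted successor values.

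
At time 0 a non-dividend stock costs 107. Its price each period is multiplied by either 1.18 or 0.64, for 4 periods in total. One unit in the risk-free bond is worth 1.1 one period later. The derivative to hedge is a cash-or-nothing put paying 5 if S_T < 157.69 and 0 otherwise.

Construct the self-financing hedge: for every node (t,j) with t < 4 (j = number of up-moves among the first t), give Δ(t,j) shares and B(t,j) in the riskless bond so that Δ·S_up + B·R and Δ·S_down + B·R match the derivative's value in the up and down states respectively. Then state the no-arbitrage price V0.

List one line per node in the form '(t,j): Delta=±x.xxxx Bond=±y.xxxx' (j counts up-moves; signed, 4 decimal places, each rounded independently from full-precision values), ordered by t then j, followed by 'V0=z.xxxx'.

The replicating-portfolio and risk-neutral prices coincide; use p* = (1.1−0.64)/(1.18−0.64) = 0.8519 for the latter.
Payoff layer (t=4): V(4,0)=5.0000, V(4,1)=5.0000, V(4,2)=5.0000, V(4,3)=5.0000, V(4,4)=0.0000
  t=3,j=0: stock 28.0494 → up 33.0983 (V=5.0000), down 17.9516 (V=5.0000). Price 4.5455; hedge Δ=0.0000, bond B=4.5455.
  t=3,j=1: stock 51.7161 → up 61.0250 (V=5.0000), down 33.0983 (V=5.0000). Price 4.5455; hedge Δ=0.0000, bond B=4.5455.
  t=3,j=2: stock 95.3516 → up 112.5148 (V=5.0000), down 61.0250 (V=5.0000). Price 4.5455; hedge Δ=0.0000, bond B=4.5455.
  t=3,j=3: stock 175.8044 → up 207.4492 (V=0.0000), down 112.5148 (V=5.0000). Price 0.6734; hedge Δ=-0.0527, bond B=9.9327.
  t=2,j=0: stock 43.8272 → up 51.7161 (V=4.5455), down 28.0494 (V=4.5455). Price 4.1322; hedge Δ=0.0000, bond B=4.1322.
  t=2,j=1: stock 80.8064 → up 95.3516 (V=4.5455), down 51.7161 (V=4.5455). Price 4.1322; hedge Δ=0.0000, bond B=4.1322.
  t=2,j=2: stock 148.9868 → up 175.8044 (V=0.6734), down 95.3516 (V=4.5455). Price 1.1337; hedge Δ=-0.0481, bond B=8.3041.
  t=1,j=0: stock 68.4800 → up 80.8064 (V=4.1322), down 43.8272 (V=4.1322). Price 3.7566; hedge Δ=0.0000, bond B=3.7566.
  t=1,j=1: stock 126.2600 → up 148.9868 (V=1.1337), down 80.8064 (V=4.1322). Price 1.4345; hedge Δ=-0.0440, bond B=6.9873.
  t=0,j=0: stock 107.0000 → up 126.2600 (V=1.4345), down 68.4800 (V=3.7566). Price 1.6168; hedge Δ=-0.0402, bond B=5.9170.
Self-financing check: at every node Δ·S+B equals the discounted successor values.

(0,0): Delta=-0.0402 Bond=5.9170
(1,0): Delta=0.0000 Bond=3.7566
(1,1): Delta=-0.0440 Bond=6.9873
(2,0): Delta=0.0000 Bond=4.1322
(2,1): Delta=0.0000 Bond=4.1322
(2,2): Delta=-0.0481 Bond=8.3041
(3,0): Delta=0.0000 Bond=4.5455
(3,1): Delta=0.0000 Bond=4.5455
(3,2): Delta=0.0000 Bond=4.5455
(3,3): Delta=-0.0527 Bond=9.9327
V0=1.6168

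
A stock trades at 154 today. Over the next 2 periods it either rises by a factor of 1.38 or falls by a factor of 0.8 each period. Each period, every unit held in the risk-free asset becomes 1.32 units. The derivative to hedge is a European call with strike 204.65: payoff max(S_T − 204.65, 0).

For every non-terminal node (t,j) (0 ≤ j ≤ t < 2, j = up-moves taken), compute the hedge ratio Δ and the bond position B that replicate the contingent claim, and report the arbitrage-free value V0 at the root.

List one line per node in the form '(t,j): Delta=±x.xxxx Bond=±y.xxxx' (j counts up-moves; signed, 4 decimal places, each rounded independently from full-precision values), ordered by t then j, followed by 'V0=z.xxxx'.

(0,0): Delta=0.6739 Bond=-62.9011
(1,0): Delta=0.0000 Bond=0.0000
(1,1): Delta=0.7190 Bond=-92.6098
V0=40.8857

Since d<R<u, set p* = (R−d)/(u−d) = 0.8966; price each node as the discounted p*-expectation of its children.
Terminal payoffs: V(2,0)=0.0000, V(2,1)=0.0000, V(2,2)=88.6276
(1,0): S=123.2000. Δ = (V_up−V_dn)/(S_up−S_dn) = (0.0000−0.0000)/(170.0160−98.5600) = 0.0000. V = [p*·0.0000 + (1−p*)·0.0000]/1.32 = 0.0000. B = V − Δ·S = 0.0000.
(1,1): S=212.5200. Δ = (V_up−V_dn)/(S_up−S_dn) = (88.6276−0.0000)/(293.2776−170.0160) = 0.7190. V = [p*·88.6276 + (1−p*)·0.0000]/1.32 = 60.1964. B = V − Δ·S = -92.6098.
(0,0): S=154.0000. Δ = (V_up−V_dn)/(S_up−S_dn) = (60.1964−0.0000)/(212.5200−123.2000) = 0.6739. V = [p*·60.1964 + (1−p*)·0.0000]/1.32 = 40.8857. B = V − Δ·S = -62.9011.
Self-financing check: at every node Δ·S+B equals the discounted successor values.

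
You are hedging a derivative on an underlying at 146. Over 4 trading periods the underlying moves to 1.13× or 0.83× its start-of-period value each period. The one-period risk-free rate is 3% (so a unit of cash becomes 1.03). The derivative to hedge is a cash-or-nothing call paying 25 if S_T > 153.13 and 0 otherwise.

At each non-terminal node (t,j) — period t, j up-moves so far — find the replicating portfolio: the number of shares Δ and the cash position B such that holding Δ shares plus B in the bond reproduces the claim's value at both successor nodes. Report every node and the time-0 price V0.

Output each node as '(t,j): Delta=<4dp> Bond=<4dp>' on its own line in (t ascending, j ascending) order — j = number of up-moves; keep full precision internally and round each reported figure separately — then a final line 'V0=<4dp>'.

(0,0): Delta=0.2322 Bond=-20.7314
(1,0): Delta=0.2881 Bond=-28.1321
(1,1): Delta=0.2116 Bond=-17.9639
(2,0): Delta=0.0000 Bond=0.0000
(2,1): Delta=0.3939 Bond=-43.4641
(2,2): Delta=0.1447 Bond=-6.0221
(3,0): Delta=0.0000 Bond=0.0000
(3,1): Delta=0.0000 Bond=0.0000
(3,2): Delta=0.5386 Bond=-67.1521
(3,3): Delta=0.0000 Bond=24.2718
V0=13.1628

No-arbitrage ⇒ martingale measure with p* = (R−d)/(u−d) = 0.6667.
At expiry t=4: V(4,0)=0.0000, V(4,1)=0.0000, V(4,2)=0.0000, V(4,3)=25.0000, V(4,4)=25.0000
(3,0): S=83.4809. Δ = (V_up−V_dn)/(S_up−S_dn) = (0.0000−0.0000)/(94.3334−69.2891) = 0.0000. V = [p*·0.0000 + (1−p*)·0.0000]/1.03 = 0.0000. B = V − Δ·S = 0.0000.
(3,1): S=113.6547. Δ = (V_up−V_dn)/(S_up−S_dn) = (0.0000−0.0000)/(128.4298−94.3334) = 0.0000. V = [p*·0.0000 + (1−p*)·0.0000]/1.03 = 0.0000. B = V − Δ·S = 0.0000.
(3,2): S=154.7347. Δ = (V_up−V_dn)/(S_up−S_dn) = (25.0000−0.0000)/(174.8503−128.4298) = 0.5386. V = [p*·25.0000 + (1−p*)·0.0000]/1.03 = 16.1812. B = V − Δ·S = -67.1521.
(3,3): S=210.6630. Δ = (V_up−V_dn)/(S_up−S_dn) = (25.0000−25.0000)/(238.0491−174.8503) = 0.0000. V = [p*·25.0000 + (1−p*)·25.0000]/1.03 = 24.2718. B = V − Δ·S = 24.2718.
(2,0): S=100.5794. Δ = (V_up−V_dn)/(S_up−S_dn) = (0.0000−0.0000)/(113.6547−83.4809) = 0.0000. V = [p*·0.0000 + (1−p*)·0.0000]/1.03 = 0.0000. B = V − Δ·S = 0.0000.
(2,1): S=136.9334. Δ = (V_up−V_dn)/(S_up−S_dn) = (16.1812−0.0000)/(154.7347−113.6547) = 0.3939. V = [p*·16.1812 + (1−p*)·0.0000]/1.03 = 10.4733. B = V − Δ·S = -43.4641.
(2,2): S=186.4274. Δ = (V_up−V_dn)/(S_up−S_dn) = (24.2718−16.1812)/(210.6630−154.7347) = 0.1447. V = [p*·24.2718 + (1−p*)·16.1812]/1.03 = 20.9466. B = V − Δ·S = -6.0221.
(1,0): S=121.1800. Δ = (V_up−V_dn)/(S_up−S_dn) = (10.4733−0.0000)/(136.9334−100.5794) = 0.2881. V = [p*·10.4733 + (1−p*)·0.0000]/1.03 = 6.7788. B = V − Δ·S = -28.1321.
(1,1): S=164.9800. Δ = (V_up−V_dn)/(S_up−S_dn) = (20.9466−10.4733)/(186.4274−136.9334) = 0.2116. V = [p*·20.9466 + (1−p*)·10.4733]/1.03 = 16.9471. B = V − Δ·S = -17.9639.
(0,0): S=146.0000. Δ = (V_up−V_dn)/(S_up−S_dn) = (16.9471−6.7788)/(164.9800−121.1800) = 0.2322. V = [p*·16.9471 + (1−p*)·6.7788]/1.03 = 13.1628. B = V − Δ·S = -20.7314.
Root portfolio cost Δ·146+B reproduces V0=13.1628.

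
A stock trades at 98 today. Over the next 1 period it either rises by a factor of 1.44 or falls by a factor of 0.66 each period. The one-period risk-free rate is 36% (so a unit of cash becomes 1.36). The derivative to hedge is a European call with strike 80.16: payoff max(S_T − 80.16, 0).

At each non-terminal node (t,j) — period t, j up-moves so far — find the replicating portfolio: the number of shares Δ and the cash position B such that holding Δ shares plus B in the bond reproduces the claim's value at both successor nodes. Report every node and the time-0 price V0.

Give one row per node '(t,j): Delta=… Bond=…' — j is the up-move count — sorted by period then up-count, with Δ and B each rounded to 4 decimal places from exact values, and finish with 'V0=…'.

The replicating-portfolio and risk-neutral prices coincide; use p* = (1.36−0.66)/(1.44−0.66) = 0.8974 for the latter.
At expiry t=1: V(1,0)=0.0000, V(1,1)=60.9600
Node (0,0) S=98.0000: V=(p*·60.9600+(1−p*)·0.0000)/1.36=40.2262; Δ=(60.9600−0.0000)/(141.1200−64.6800)=0.7975; B=V−Δ·S=-37.9276
Self-financing check: at every node Δ·S+B equals the discounted successor values.

(0,0): Delta=0.7975 Bond=-37.9276
V0=40.2262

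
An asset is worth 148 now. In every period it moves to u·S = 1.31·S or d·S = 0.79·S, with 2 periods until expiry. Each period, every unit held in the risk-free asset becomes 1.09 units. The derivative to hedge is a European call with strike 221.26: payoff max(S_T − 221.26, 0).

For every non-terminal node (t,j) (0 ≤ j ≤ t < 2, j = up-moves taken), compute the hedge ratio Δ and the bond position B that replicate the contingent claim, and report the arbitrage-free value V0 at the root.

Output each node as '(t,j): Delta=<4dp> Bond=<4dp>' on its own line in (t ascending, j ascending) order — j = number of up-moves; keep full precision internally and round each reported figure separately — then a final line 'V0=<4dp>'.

No-arbitrage ⇒ martingale measure with p* = (R−d)/(u−d) = 0.5769.
Terminal values V(2,·): V(2,0)=0.0000, V(2,1)=0.0000, V(2,2)=32.7228
(1,0): S=116.9200. Δ = (V_up−V_dn)/(S_up−S_dn) = (0.0000−0.0000)/(153.1652−92.3668) = 0.0000. V = [p*·0.0000 + (1−p*)·0.0000]/1.09 = 0.0000. B = V − Δ·S = 0.0000.
(1,1): S=193.8800. Δ = (V_up−V_dn)/(S_up−S_dn) = (32.7228−0.0000)/(253.9828−153.1652) = 0.3246. V = [p*·32.7228 + (1−p*)·0.0000]/1.09 = 17.3198. B = V − Δ·S = -45.6087.
(0,0): S=148.0000. Δ = (V_up−V_dn)/(S_up−S_dn) = (17.3198−0.0000)/(193.8800−116.9200) = 0.2250. V = [p*·17.3198 + (1−p*)·0.0000]/1.09 = 9.1671. B = V − Δ·S = -24.1401.
The time-0 hedge costs 9.1671, which is the no-arbitrage price.

(0,0): Delta=0.2250 Bond=-24.1401
(1,0): Delta=0.0000 Bond=0.0000
(1,1): Delta=0.3246 Bond=-45.6087
V0=9.1671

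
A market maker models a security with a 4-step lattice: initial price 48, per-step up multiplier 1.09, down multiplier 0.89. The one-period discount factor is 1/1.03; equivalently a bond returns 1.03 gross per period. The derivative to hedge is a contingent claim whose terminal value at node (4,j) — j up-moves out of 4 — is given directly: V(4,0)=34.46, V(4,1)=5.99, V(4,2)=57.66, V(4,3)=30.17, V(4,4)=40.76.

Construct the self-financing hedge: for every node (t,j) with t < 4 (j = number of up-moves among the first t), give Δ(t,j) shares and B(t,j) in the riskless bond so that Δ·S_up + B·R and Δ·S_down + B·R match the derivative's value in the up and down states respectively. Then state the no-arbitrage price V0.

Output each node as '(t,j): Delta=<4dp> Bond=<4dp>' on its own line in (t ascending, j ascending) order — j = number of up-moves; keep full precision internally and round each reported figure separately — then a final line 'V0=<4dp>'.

The replicating-portfolio and risk-neutral prices coincide; use p* = (1.03−0.89)/(1.09−0.89) = 0.7000 for the latter.
Terminal values V(4,·): V(4,0)=34.4600, V(4,1)=5.9900, V(4,2)=57.6600, V(4,3)=30.1700, V(4,4)=40.7600
(3,0): S=33.8385. Δ = (V_up−V_dn)/(S_up−S_dn) = (5.9900−34.4600)/(36.8840−30.1163) = -4.2067. V = [p*·5.9900 + (1−p*)·34.4600]/1.03 = 14.1078. B = V − Δ·S = 156.4578.
(3,1): S=41.4427. Δ = (V_up−V_dn)/(S_up−S_dn) = (57.6600−5.9900)/(45.1725−36.8840) = 6.2339. V = [p*·57.6600 + (1−p*)·5.9900]/1.03 = 40.9311. B = V − Δ·S = -217.4189.
(3,2): S=50.7556. Δ = (V_up−V_dn)/(S_up−S_dn) = (30.1700−57.6600)/(55.3236−45.1725) = -2.7081. V = [p*·30.1700 + (1−p*)·57.6600]/1.03 = 37.2981. B = V − Δ·S = 174.7481.
(3,3): S=62.1614. Δ = (V_up−V_dn)/(S_up−S_dn) = (40.7600−30.1700)/(67.7559−55.3236) = 0.8518. V = [p*·40.7600 + (1−p*)·30.1700]/1.03 = 36.4883. B = V − Δ·S = -16.4617.
(2,0): S=38.0208. Δ = (V_up−V_dn)/(S_up−S_dn) = (40.9311−14.1078)/(41.4427−33.8385) = 3.5275. V = [p*·40.9311 + (1−p*)·14.1078]/1.03 = 31.9263. B = V − Δ·S = -102.1902.
(2,1): S=46.5648. Δ = (V_up−V_dn)/(S_up−S_dn) = (37.2981−40.9311)/(50.7556−41.4427) = -0.3901. V = [p*·37.2981 + (1−p*)·40.9311]/1.03 = 37.2699. B = V − Δ·S = 55.4349.
(2,2): S=57.0288. Δ = (V_up−V_dn)/(S_up−S_dn) = (36.4883−37.2981)/(62.1614−50.7556) = -0.0710. V = [p*·36.4883 + (1−p*)·37.2981]/1.03 = 35.6614. B = V − Δ·S = 39.7100.
(1,0): S=42.7200. Δ = (V_up−V_dn)/(S_up−S_dn) = (37.2699−31.9263)/(46.5648−38.0208) = 0.6254. V = [p*·37.2699 + (1−p*)·31.9263]/1.03 = 34.6280. B = V − Δ·S = 7.9101.
(1,1): S=52.3200. Δ = (V_up−V_dn)/(S_up−S_dn) = (35.6614−37.2699)/(57.0288−46.5648) = -0.1537. V = [p*·35.6614 + (1−p*)·37.2699]/1.03 = 35.0912. B = V − Δ·S = 43.1334.
(0,0): S=48.0000. Δ = (V_up−V_dn)/(S_up−S_dn) = (35.0912−34.6280)/(52.3200−42.7200) = 0.0483. V = [p*·35.0912 + (1−p*)·34.6280]/1.03 = 33.9342. B = V − Δ·S = 31.6179.
Root portfolio cost Δ·48+B reproduces V0=33.9342.

(0,0): Delta=0.0483 Bond=31.6179
(1,0): Delta=0.6254 Bond=7.9101
(1,1): Delta=-0.1537 Bond=43.1334
(2,0): Delta=3.5275 Bond=-102.1902
(2,1): Delta=-0.3901 Bond=55.4349
(2,2): Delta=-0.0710 Bond=39.7100
(3,0): Delta=-4.2067 Bond=156.4578
(3,1): Delta=6.2339 Bond=-217.4189
(3,2): Delta=-2.7081 Bond=174.7481
(3,3): Delta=0.8518 Bond=-16.4617
V0=33.9342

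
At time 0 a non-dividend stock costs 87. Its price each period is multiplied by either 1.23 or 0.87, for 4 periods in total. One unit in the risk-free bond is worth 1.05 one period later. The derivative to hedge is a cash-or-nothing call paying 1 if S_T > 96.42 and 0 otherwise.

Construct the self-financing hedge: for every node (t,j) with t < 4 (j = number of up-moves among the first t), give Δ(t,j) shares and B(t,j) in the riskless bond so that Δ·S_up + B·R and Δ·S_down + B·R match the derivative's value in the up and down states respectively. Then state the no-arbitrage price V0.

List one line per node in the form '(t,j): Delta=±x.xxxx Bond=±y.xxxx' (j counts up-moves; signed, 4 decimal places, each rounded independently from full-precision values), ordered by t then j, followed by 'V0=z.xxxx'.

(0,0): Delta=0.0103 Bond=-0.3342
(1,0): Delta=0.0166 Bond=-0.8278
(1,1): Delta=0.0059 Bond=0.1260
(2,0): Delta=0.0201 Bond=-1.0960
(2,1): Delta=0.0142 Bond=-0.6425
(2,2): Delta=0.0000 Bond=0.9070
(3,0): Delta=0.0000 Bond=0.0000
(3,1): Delta=0.0343 Bond=-2.3016
(3,2): Delta=0.0000 Bond=0.9524
(3,3): Delta=0.0000 Bond=0.9524
V0=0.5656

No-arbitrage ⇒ martingale measure with p* = (R−d)/(u−d) = 0.5000.
At expiry t=4: V(4,0)=0.0000, V(4,1)=0.0000, V(4,2)=1.0000, V(4,3)=1.0000, V(4,4)=1.0000
(3,0): S=57.2898. Δ = (V_up−V_dn)/(S_up−S_dn) = (0.0000−0.0000)/(70.4664−49.8421) = 0.0000. V = [p*·0.0000 + (1−p*)·0.0000]/1.05 = 0.0000. B = V − Δ·S = 0.0000.
(3,1): S=80.9959. Δ = (V_up−V_dn)/(S_up−S_dn) = (1.0000−0.0000)/(99.6249−70.4664) = 0.0343. V = [p*·1.0000 + (1−p*)·0.0000]/1.05 = 0.4762. B = V − Δ·S = -2.3016.
(3,2): S=114.5114. Δ = (V_up−V_dn)/(S_up−S_dn) = (1.0000−1.0000)/(140.8490−99.6249) = 0.0000. V = [p*·1.0000 + (1−p*)·1.0000]/1.05 = 0.9524. B = V − Δ·S = 0.9524.
(3,3): S=161.8954. Δ = (V_up−V_dn)/(S_up−S_dn) = (1.0000−1.0000)/(199.1314−140.8490) = 0.0000. V = [p*·1.0000 + (1−p*)·1.0000]/1.05 = 0.9524. B = V − Δ·S = 0.9524.
(2,0): S=65.8503. Δ = (V_up−V_dn)/(S_up−S_dn) = (0.4762−0.0000)/(80.9959−57.2898) = 0.0201. V = [p*·0.4762 + (1−p*)·0.0000]/1.05 = 0.2268. B = V − Δ·S = -1.0960.
(2,1): S=93.0987. Δ = (V_up−V_dn)/(S_up−S_dn) = (0.9524−0.4762)/(114.5114−80.9959) = 0.0142. V = [p*·0.9524 + (1−p*)·0.4762]/1.05 = 0.6803. B = V − Δ·S = -0.6425.
(2,2): S=131.6223. Δ = (V_up−V_dn)/(S_up−S_dn) = (0.9524−0.9524)/(161.8954−114.5114) = 0.0000. V = [p*·0.9524 + (1−p*)·0.9524]/1.05 = 0.9070. B = V − Δ·S = 0.9070.
(1,0): S=75.6900. Δ = (V_up−V_dn)/(S_up−S_dn) = (0.6803−0.2268)/(93.0987−65.8503) = 0.0166. V = [p*·0.6803 + (1−p*)·0.2268]/1.05 = 0.4319. B = V − Δ·S = -0.8278.
(1,1): S=107.0100. Δ = (V_up−V_dn)/(S_up−S_dn) = (0.9070−0.6803)/(131.6223−93.0987) = 0.0059. V = [p*·0.9070 + (1−p*)·0.6803]/1.05 = 0.7559. B = V − Δ·S = 0.1260.
(0,0): S=87.0000. Δ = (V_up−V_dn)/(S_up−S_dn) = (0.7559−0.4319)/(107.0100−75.6900) = 0.0103. V = [p*·0.7559 + (1−p*)·0.4319]/1.05 = 0.5656. B = V − Δ·S = -0.3342.
Root portfolio cost Δ·87+B reproduces V0=0.5656.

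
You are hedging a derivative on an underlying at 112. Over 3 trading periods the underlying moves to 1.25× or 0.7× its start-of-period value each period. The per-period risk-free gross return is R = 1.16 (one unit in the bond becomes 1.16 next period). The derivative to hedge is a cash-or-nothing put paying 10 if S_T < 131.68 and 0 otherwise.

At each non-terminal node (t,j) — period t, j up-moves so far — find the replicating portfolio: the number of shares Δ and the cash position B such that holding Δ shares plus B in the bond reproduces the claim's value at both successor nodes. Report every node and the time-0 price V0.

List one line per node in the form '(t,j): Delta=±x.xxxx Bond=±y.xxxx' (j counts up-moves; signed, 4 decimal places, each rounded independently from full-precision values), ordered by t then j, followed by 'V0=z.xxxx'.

Since d<R<u, set p* = (R−d)/(u−d) = 0.8364; price each node as the discounted p*-expectation of its children.
Payoff layer (t=3): V(3,0)=10.0000, V(3,1)=10.0000, V(3,2)=10.0000, V(3,3)=0.0000
Node (2,0) S=54.8800: V=(p*·10.0000+(1−p*)·10.0000)/1.16=8.6207; Δ=(10.0000−10.0000)/(68.6000−38.4160)=0.0000; B=V−Δ·S=8.6207
Node (2,1) S=98.0000: V=(p*·10.0000+(1−p*)·10.0000)/1.16=8.6207; Δ=(10.0000−10.0000)/(122.5000−68.6000)=0.0000; B=V−Δ·S=8.6207
Node (2,2) S=175.0000: V=(p*·0.0000+(1−p*)·10.0000)/1.16=1.4107; Δ=(0.0000−10.0000)/(218.7500−122.5000)=-0.1039; B=V−Δ·S=19.5925
Node (1,0) S=78.4000: V=(p*·8.6207+(1−p*)·8.6207)/1.16=7.4316; Δ=(8.6207−8.6207)/(98.0000−54.8800)=0.0000; B=V−Δ·S=7.4316
Node (1,1) S=140.0000: V=(p*·1.4107+(1−p*)·8.6207)/1.16=2.2332; Δ=(1.4107−8.6207)/(175.0000−98.0000)=-0.0936; B=V−Δ·S=15.3423
Node (0,0) S=112.0000: V=(p*·2.2332+(1−p*)·7.4316)/1.16=2.6585; Δ=(2.2332−7.4316)/(140.0000−78.4000)=-0.0844; B=V−Δ·S=12.1102
Each (Δ,B) replicates both successor values, so the strategy is self-financing and V0 is arbitrage-free.

(0,0): Delta=-0.0844 Bond=12.1102
(1,0): Delta=0.0000 Bond=7.4316
(1,1): Delta=-0.0936 Bond=15.3423
(2,0): Delta=0.0000 Bond=8.6207
(2,1): Delta=0.0000 Bond=8.6207
(2,2): Delta=-0.1039 Bond=19.5925
V0=2.6585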